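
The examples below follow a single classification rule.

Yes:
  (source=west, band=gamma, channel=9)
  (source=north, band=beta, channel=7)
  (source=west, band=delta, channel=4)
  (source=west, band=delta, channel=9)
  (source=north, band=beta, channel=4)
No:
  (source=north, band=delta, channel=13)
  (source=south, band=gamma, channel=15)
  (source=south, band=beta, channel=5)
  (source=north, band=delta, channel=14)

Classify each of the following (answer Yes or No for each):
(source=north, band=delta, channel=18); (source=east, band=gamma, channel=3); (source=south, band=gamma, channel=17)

No, Yes, No

Rule: channel ≠ 5 AND channel ≤ 9. This holds for each 'Yes' example and fails for each 'No' one.
(source=north, band=delta, channel=18) — channel = 18, hence No. (source=east, band=gamma, channel=3) — channel = 3, hence Yes. (source=south, band=gamma, channel=17) — channel = 17, hence No.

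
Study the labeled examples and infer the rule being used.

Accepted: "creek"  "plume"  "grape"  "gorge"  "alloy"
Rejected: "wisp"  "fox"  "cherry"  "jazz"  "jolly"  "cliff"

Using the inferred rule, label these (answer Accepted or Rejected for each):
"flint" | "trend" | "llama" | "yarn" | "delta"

The distinguishing property — has ≥ 2 vowels — holds for all the 'Accepted' cases and none of the 'Rejected' cases.
"flint": 1 vowel, doesn't qualify → Rejected.
"trend": 1 vowel, doesn't qualify → Rejected.
"llama": 2 vowels, has this property → Accepted.
"yarn": 1 vowel, doesn't qualify → Rejected.
"delta": 2 vowels, has this property → Accepted.

Rejected, Rejected, Accepted, Rejected, Accepted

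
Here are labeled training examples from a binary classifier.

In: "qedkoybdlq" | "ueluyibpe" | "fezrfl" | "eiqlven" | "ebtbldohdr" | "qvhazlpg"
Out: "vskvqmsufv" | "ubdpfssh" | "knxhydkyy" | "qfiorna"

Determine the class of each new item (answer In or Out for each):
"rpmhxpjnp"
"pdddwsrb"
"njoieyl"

'In' ⟺ contains 'l'.

Out, Out, In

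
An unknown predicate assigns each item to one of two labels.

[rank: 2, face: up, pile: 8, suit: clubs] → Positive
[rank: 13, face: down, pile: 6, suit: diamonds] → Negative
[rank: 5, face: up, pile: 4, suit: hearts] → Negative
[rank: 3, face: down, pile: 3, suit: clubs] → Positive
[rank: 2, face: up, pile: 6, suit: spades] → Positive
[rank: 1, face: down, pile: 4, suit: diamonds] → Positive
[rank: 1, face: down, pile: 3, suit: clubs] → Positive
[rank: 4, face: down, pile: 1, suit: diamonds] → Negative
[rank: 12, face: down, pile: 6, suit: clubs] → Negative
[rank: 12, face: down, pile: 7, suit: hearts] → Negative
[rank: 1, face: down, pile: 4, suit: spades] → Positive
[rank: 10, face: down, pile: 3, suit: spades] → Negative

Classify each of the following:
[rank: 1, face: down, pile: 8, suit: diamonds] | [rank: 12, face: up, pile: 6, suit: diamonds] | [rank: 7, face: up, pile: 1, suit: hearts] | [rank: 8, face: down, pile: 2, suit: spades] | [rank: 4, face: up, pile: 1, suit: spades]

Rule: rank ≤ 3. This holds for each 'Positive' example and fails for each 'Negative' one.
[rank: 1, face: down, pile: 8, suit: diamonds] — rank = 1, hence Positive. [rank: 12, face: up, pile: 6, suit: diamonds] — rank = 12, hence Negative. [rank: 7, face: up, pile: 1, suit: hearts] — rank = 7, hence Negative. [rank: 8, face: down, pile: 2, suit: spades] — rank = 8, hence Negative. [rank: 4, face: up, pile: 1, suit: spades] — rank = 4, hence Negative.

Positive, Negative, Negative, Negative, Negative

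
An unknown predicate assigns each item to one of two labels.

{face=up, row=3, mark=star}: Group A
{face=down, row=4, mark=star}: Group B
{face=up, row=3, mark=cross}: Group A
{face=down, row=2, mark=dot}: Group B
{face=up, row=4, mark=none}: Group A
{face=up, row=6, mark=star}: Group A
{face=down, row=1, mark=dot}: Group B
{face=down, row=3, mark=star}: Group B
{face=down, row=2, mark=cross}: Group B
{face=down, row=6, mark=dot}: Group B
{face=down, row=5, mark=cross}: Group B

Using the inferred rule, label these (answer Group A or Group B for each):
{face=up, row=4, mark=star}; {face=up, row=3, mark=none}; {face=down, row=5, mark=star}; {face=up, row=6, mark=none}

Group A, Group A, Group B, Group A

The classifier is using: face is up.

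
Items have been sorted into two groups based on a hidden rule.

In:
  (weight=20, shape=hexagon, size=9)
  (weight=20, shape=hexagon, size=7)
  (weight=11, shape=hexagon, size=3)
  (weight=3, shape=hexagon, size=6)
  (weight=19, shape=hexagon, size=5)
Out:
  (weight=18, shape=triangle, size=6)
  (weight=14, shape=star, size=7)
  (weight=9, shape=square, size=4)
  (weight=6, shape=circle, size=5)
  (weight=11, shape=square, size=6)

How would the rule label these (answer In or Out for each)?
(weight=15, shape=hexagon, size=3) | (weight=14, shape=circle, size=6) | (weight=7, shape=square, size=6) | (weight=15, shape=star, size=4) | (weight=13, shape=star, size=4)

The simplest hypothesis consistent with all the labels is: shape is hexagon.
(weight=15, shape=hexagon, size=3) → shape is hexagon → In. (weight=14, shape=circle, size=6) → shape is circle → Out. (weight=7, shape=square, size=6) → shape is square → Out. (weight=15, shape=star, size=4) → shape is star → Out. (weight=13, shape=star, size=4) → shape is star → Out.

In, Out, Out, Out, Out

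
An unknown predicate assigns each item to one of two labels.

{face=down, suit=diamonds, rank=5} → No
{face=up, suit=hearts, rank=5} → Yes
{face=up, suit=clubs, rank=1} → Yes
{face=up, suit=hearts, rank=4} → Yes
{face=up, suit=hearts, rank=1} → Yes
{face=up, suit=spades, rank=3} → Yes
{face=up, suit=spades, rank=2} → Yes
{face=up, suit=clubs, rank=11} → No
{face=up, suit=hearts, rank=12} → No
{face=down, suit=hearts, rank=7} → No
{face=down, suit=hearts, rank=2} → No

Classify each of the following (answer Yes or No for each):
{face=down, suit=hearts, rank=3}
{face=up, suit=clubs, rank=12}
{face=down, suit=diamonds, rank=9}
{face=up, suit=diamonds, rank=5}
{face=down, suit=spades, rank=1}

No, No, No, Yes, No

The distinguishing property — face is up AND rank ≤ 5 — holds for all the 'Yes' cases and none of the 'No' cases.
{face=down, suit=hearts, rank=3} → face is down, rank = 3 → No.
{face=up, suit=clubs, rank=12} → face is up, rank = 12 → No.
{face=down, suit=diamonds, rank=9} → face is down, rank = 9 → No.
{face=up, suit=diamonds, rank=5} → face is up, rank = 5 → Yes.
{face=down, suit=spades, rank=1} → face is down, rank = 1 → No.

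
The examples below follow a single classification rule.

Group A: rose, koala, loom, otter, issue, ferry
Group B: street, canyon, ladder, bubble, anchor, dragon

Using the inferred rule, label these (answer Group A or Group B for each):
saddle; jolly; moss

Group B, Group A, Group A

Every 'Group A' example satisfies: length ≤ 5. None of the 'Group B' examples do.
saddle: length 6, fails the rule → Group B. jolly: length 5, checks out → Group A. moss: length 4, checks out → Group A.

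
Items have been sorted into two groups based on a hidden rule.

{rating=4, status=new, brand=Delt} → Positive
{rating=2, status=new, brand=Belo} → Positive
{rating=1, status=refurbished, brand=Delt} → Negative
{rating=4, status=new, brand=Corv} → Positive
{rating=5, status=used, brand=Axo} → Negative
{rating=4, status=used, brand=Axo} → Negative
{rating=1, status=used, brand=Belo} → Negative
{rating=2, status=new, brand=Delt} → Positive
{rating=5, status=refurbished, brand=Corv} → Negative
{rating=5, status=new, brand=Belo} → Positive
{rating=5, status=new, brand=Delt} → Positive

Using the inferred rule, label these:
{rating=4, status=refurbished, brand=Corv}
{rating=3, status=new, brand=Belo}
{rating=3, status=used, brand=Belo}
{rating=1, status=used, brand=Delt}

Negative, Positive, Negative, Negative

Comparing the two groups points to one rule — status is new.
{rating=4, status=refurbished, brand=Corv} → status is refurbished → Negative. {rating=3, status=new, brand=Belo} → status is new → Positive. {rating=3, status=used, brand=Belo} → status is used → Negative. {rating=1, status=used, brand=Delt} → status is used → Negative.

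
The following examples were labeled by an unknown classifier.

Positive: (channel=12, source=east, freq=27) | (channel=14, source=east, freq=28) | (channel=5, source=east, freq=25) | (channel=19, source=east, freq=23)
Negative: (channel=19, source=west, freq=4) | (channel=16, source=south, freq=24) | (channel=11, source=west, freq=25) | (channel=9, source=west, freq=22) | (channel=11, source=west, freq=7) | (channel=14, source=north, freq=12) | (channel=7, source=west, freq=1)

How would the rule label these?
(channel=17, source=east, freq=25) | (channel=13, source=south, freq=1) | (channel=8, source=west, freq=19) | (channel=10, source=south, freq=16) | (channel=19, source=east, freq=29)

Positive, Negative, Negative, Negative, Positive

A rule that fits every label: source is east — true of each 'Positive' example, false of each 'Negative' one.
(channel=17, source=east, freq=25): source is east, passes → Positive.
(channel=13, source=south, freq=1): source is south, does not fit → Negative.
(channel=8, source=west, freq=19): source is west, does not fit → Negative.
(channel=10, source=south, freq=16): source is south, does not fit → Negative.
(channel=19, source=east, freq=29): source is east, passes → Positive.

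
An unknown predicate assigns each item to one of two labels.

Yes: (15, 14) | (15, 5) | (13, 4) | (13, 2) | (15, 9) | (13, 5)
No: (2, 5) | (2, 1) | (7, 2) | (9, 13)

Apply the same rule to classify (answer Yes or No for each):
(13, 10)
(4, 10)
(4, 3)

A rule that fits every label: first ≥ 13 — true of each 'Yes' example, false of each 'No' one.
(13, 10): Yes (first 13). (4, 10): No (first 4). (4, 3): No (first 4).

Yes, No, No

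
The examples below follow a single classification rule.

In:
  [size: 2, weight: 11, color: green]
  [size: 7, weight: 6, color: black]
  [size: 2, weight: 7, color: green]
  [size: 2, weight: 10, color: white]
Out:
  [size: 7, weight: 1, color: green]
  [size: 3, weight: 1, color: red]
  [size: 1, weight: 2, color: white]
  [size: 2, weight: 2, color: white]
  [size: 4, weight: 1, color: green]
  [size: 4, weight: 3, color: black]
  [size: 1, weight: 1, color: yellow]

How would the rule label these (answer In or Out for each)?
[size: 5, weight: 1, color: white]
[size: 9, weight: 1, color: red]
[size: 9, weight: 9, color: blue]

Out, Out, In

Every 'In' example satisfies: weight ≥ 6. None of the 'Out' examples do.
[size: 5, weight: 1, color: white] → weight = 1 → Out. [size: 9, weight: 1, color: red] → weight = 1 → Out. [size: 9, weight: 9, color: blue] → weight = 9 → In.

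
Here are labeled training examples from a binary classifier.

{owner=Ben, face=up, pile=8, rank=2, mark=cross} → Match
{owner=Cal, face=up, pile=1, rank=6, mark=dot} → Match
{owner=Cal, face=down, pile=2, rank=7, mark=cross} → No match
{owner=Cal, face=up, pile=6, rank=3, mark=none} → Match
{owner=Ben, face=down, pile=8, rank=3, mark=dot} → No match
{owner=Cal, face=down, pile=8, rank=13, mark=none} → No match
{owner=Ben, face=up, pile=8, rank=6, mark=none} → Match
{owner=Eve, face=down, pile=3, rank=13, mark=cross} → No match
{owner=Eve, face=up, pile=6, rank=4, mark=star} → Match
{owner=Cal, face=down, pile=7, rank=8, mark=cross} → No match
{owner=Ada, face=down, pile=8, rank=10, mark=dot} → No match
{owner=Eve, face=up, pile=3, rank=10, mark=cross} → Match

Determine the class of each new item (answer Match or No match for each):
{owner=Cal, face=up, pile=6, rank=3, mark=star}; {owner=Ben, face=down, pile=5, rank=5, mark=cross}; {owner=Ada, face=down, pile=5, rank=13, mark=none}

Match, No match, No match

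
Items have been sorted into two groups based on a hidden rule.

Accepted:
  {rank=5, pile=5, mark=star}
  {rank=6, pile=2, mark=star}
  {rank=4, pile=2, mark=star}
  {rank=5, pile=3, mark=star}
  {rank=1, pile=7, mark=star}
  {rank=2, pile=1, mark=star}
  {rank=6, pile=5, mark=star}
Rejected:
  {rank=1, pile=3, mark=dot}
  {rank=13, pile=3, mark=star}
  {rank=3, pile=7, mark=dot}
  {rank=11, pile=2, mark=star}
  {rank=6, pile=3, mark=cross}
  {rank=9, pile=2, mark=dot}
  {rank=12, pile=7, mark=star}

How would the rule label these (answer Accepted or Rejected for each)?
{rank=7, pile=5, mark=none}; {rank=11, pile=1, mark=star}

The pattern is that an item is 'Accepted' exactly when: mark is star AND rank ≤ 6.
{rank=7, pile=5, mark=none} — mark is none, rank = 7, hence Rejected.
{rank=11, pile=1, mark=star} — mark is star, rank = 11, hence Rejected.

Rejected, Rejected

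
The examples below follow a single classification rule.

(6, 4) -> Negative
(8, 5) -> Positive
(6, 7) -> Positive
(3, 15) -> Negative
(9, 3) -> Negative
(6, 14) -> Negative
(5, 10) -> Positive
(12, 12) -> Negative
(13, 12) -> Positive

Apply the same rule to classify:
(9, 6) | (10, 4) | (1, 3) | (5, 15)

Positive, Negative, Negative, Negative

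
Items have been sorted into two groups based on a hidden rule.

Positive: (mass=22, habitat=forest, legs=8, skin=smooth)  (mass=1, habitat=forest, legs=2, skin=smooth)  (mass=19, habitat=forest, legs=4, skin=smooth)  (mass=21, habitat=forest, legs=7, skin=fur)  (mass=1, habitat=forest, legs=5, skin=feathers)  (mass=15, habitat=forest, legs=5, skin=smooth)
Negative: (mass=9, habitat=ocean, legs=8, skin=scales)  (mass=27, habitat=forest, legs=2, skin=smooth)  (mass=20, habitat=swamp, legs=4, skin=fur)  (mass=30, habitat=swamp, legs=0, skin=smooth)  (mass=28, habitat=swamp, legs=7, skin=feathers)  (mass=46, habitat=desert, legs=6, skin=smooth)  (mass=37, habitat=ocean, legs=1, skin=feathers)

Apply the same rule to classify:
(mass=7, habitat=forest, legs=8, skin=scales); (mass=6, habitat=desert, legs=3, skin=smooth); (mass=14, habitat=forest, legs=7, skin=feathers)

Positive, Negative, Positive

The classifier is using: habitat is forest AND mass ≤ 22.
(mass=7, habitat=forest, legs=8, skin=scales): habitat is forest, mass = 7, matches → Positive. (mass=6, habitat=desert, legs=3, skin=smooth): habitat is desert, mass = 6, fails the rule → Negative. (mass=14, habitat=forest, legs=7, skin=feathers): habitat is forest, mass = 14, matches → Positive.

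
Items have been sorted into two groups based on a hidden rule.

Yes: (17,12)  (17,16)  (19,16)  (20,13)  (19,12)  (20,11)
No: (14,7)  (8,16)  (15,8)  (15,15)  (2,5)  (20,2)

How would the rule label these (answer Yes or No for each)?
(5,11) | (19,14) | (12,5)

No, Yes, No

The distinguishing property — sum ≥ 24 AND sum is odd — holds for all the 'Yes' cases and none of the 'No' cases.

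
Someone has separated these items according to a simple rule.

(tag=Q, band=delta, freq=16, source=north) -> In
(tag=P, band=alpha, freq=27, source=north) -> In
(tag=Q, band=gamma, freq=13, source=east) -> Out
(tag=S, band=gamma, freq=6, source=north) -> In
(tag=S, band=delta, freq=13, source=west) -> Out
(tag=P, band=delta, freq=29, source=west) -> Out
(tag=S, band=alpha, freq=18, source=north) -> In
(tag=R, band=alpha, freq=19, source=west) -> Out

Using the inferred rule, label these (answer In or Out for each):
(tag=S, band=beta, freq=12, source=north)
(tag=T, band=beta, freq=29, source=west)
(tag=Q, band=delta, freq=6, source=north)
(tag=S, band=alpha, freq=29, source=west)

Checking candidate rules against both groups, what survives is: source is north.
(tag=S, band=beta, freq=12, source=north) — source is north, hence In.
(tag=T, band=beta, freq=29, source=west) — source is west, hence Out.
(tag=Q, band=delta, freq=6, source=north) — source is north, hence In.
(tag=S, band=alpha, freq=29, source=west) — source is west, hence Out.

In, Out, In, Out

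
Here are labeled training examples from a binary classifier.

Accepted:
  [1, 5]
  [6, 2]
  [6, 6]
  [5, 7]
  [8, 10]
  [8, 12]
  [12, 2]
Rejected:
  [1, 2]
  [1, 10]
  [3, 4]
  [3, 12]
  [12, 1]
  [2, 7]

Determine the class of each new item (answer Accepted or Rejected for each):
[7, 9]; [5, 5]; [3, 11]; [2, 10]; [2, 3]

Accepted, Accepted, Accepted, Accepted, Rejected

The pattern is that an item is 'Accepted' exactly when: sum is even.
[7, 9] → 7+9 = 16 → Accepted. [5, 5] → 5+5 = 10 → Accepted. [3, 11] → 3+11 = 14 → Accepted. [2, 10] → 2+10 = 12 → Accepted. [2, 3] → 2+3 = 5 → Rejected.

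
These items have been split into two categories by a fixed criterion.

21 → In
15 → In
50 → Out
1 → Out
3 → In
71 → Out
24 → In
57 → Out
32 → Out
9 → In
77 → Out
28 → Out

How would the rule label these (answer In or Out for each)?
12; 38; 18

In, Out, In

The simplest hypothesis consistent with all the labels is: multiple of 3 AND at most 24.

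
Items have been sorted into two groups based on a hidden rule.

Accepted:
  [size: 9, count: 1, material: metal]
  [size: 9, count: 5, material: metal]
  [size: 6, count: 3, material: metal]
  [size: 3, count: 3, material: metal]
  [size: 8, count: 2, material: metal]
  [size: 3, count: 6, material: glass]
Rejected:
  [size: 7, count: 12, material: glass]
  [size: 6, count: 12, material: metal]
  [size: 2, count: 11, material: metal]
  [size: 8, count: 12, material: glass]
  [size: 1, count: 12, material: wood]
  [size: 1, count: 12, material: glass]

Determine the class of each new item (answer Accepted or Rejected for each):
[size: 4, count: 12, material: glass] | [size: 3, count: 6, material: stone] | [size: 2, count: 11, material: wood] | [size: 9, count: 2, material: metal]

The distinguishing property — count ≤ 6 — holds for all the 'Accepted' cases and none of the 'Rejected' cases.

Rejected, Accepted, Rejected, Accepted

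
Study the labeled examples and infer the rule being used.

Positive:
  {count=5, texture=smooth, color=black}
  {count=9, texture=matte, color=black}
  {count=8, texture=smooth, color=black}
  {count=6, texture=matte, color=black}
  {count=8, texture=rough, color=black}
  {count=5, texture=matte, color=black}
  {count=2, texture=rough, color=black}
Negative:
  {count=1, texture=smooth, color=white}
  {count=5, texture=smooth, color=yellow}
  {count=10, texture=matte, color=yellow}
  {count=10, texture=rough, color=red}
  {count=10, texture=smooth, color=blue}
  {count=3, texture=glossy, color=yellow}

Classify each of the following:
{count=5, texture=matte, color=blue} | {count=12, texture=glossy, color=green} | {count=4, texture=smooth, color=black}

Negative, Negative, Positive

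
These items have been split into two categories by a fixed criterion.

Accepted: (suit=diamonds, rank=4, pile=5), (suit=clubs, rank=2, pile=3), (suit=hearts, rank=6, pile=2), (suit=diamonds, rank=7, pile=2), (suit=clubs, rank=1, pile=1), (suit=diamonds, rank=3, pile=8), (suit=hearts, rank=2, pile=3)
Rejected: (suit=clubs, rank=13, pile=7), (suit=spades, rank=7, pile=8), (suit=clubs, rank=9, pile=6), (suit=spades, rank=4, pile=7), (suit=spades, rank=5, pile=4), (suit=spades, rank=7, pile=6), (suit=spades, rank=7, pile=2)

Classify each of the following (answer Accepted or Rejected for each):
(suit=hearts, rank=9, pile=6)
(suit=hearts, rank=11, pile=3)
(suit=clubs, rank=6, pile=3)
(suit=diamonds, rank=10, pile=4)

Rejected, Rejected, Accepted, Rejected

The distinguishing property — suit is not spades AND rank ≤ 7 — holds for all the 'Accepted' cases and none of the 'Rejected' cases.
Rejected: (suit=hearts, rank=9, pile=6), since suit is hearts, rank = 9.
Rejected: (suit=hearts, rank=11, pile=3), since suit is hearts, rank = 11.
Accepted: (suit=clubs, rank=6, pile=3), since suit is clubs, rank = 6.
Rejected: (suit=diamonds, rank=10, pile=4), since suit is diamonds, rank = 10.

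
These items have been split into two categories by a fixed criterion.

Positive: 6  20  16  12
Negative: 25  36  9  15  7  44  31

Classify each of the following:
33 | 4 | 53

Rule: even AND at most 20. This holds for each 'Positive' example and fails for each 'Negative' one.
33 — 33 is odd, 33 > 20, hence Negative. 4 — 4 is even, 4 ≤ 20, hence Positive. 53 — 53 is odd, 53 > 20, hence Negative.

Negative, Positive, Negative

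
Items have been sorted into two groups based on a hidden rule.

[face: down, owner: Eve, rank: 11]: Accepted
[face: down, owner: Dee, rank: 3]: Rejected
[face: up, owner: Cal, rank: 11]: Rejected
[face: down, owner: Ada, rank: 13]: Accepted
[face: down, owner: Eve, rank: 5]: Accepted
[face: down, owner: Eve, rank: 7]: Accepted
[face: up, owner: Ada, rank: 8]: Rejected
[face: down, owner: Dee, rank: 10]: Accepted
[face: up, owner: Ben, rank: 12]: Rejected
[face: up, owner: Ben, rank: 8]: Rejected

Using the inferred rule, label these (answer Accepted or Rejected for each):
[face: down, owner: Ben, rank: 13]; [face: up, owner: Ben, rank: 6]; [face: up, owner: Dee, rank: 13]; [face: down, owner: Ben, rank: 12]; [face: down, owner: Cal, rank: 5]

The common property of the 'Accepted' items is: face is down AND rank ≥ 5. No 'Rejected' item has it.
[face: down, owner: Ben, rank: 13]: face is down, rank = 13, passes → Accepted. [face: up, owner: Ben, rank: 6]: face is up, rank = 6, does not pass → Rejected. [face: up, owner: Dee, rank: 13]: face is up, rank = 13, does not pass → Rejected. [face: down, owner: Ben, rank: 12]: face is down, rank = 12, passes → Accepted. [face: down, owner: Cal, rank: 5]: face is down, rank = 5, passes → Accepted.

Accepted, Rejected, Rejected, Accepted, Accepted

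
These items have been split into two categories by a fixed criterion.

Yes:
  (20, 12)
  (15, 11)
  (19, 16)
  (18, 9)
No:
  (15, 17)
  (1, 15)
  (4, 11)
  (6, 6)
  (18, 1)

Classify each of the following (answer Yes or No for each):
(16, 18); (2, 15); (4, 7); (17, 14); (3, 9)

One predicate separates the groups cleanly: first > second AND sum ≥ 26.
(16, 18): 16 < 18, 16+18 = 34, lacks this property → No.
(2, 15): 2 < 15, 2+15 = 17, lacks this property → No.
(4, 7): 4 < 7, 4+7 = 11, lacks this property → No.
(17, 14): 17 > 14, 17+14 = 31, satisfies this → Yes.
(3, 9): 3 < 9, 3+9 = 12, lacks this property → No.

No, No, No, Yes, No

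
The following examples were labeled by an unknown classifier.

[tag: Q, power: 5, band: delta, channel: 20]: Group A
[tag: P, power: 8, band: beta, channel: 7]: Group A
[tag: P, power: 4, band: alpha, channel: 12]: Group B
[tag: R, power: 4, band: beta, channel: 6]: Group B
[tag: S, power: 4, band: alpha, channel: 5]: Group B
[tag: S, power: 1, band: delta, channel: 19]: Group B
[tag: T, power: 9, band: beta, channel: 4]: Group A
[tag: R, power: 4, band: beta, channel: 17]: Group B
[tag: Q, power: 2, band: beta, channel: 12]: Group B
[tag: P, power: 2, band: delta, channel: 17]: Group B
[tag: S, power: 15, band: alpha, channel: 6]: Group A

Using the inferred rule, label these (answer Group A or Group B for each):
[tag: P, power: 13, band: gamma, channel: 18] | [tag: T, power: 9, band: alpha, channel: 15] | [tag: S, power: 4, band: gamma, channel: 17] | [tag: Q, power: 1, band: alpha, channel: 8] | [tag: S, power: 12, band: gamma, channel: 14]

Group A, Group A, Group B, Group B, Group A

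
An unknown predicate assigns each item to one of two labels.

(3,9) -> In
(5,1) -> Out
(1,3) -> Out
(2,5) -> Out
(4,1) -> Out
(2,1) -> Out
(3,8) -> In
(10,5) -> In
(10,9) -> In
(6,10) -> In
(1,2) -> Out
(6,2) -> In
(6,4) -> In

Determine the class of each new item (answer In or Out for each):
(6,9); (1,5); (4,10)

The distinguishing property — sum ≥ 8 — holds for all the 'In' cases and none of the 'Out' cases.
(6,9): 6+9 = 15, passes → In. (1,5): 1+5 = 6, lacks this property → Out. (4,10): 4+10 = 14, passes → In.

In, Out, In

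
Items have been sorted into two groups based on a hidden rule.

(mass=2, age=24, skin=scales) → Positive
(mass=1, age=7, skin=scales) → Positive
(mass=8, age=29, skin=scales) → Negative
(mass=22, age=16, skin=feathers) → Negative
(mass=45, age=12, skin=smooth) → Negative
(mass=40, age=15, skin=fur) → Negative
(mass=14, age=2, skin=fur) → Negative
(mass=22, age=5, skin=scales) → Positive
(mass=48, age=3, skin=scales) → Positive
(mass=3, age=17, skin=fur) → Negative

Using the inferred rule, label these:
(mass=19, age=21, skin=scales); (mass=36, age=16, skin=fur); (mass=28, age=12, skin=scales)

Positive, Negative, Positive

All 'Positive' examples share one property — skin is scales AND age ≤ 24 — and every 'Negative' example lacks it.
(mass=19, age=21, skin=scales) → skin is scales, age = 21 → Positive. (mass=36, age=16, skin=fur) → skin is fur, age = 16 → Negative. (mass=28, age=12, skin=scales) → skin is scales, age = 12 → Positive.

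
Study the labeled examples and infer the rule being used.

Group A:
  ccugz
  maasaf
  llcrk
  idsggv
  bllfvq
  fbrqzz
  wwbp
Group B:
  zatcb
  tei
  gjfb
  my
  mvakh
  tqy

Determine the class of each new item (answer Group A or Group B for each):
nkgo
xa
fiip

The classifier is using: has a double letter.

Group B, Group B, Group A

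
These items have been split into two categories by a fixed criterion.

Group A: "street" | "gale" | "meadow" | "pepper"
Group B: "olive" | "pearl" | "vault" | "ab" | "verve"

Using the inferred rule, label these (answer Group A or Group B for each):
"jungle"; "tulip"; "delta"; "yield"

Group A, Group B, Group B, Group B

A rule that fits every label: even length AND contains 'e' — true of each 'Group A' example, false of each 'Group B' one.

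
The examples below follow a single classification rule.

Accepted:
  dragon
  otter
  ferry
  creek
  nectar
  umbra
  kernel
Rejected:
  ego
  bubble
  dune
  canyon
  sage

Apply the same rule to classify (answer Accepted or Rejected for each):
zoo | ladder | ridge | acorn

Looking at the examples, the only property every 'Accepted' case has and every 'Rejected' case lacks is: contains 'r'.

Rejected, Accepted, Accepted, Accepted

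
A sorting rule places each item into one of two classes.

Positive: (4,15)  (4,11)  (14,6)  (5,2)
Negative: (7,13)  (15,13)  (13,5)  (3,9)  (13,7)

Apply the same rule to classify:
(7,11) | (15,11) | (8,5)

Negative, Negative, Positive

The rule appears to be: product is even.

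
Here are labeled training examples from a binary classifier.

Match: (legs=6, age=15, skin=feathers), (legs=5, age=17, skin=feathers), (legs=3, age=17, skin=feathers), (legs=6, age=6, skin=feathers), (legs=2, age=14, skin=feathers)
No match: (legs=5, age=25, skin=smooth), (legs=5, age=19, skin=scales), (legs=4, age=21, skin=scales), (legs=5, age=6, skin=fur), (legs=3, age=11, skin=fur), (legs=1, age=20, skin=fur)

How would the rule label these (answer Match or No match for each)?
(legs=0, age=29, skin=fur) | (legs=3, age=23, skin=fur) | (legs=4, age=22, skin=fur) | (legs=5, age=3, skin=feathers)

No match, No match, No match, Match

A rule that fits every label: skin is feathers — true of each 'Match' example, false of each 'No match' one.
(legs=0, age=29, skin=fur) → skin is fur → No match.
(legs=3, age=23, skin=fur) → skin is fur → No match.
(legs=4, age=22, skin=fur) → skin is fur → No match.
(legs=5, age=3, skin=feathers) → skin is feathers → Match.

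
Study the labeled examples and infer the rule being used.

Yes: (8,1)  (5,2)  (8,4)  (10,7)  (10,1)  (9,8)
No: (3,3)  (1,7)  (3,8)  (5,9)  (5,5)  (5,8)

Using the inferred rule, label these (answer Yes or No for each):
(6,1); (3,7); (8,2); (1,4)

Comparing the two groups points to one rule — first > second.
(6,1): Yes (6 > 1). (3,7): No (3 < 7). (8,2): Yes (8 > 2). (1,4): No (1 < 4).

Yes, No, Yes, No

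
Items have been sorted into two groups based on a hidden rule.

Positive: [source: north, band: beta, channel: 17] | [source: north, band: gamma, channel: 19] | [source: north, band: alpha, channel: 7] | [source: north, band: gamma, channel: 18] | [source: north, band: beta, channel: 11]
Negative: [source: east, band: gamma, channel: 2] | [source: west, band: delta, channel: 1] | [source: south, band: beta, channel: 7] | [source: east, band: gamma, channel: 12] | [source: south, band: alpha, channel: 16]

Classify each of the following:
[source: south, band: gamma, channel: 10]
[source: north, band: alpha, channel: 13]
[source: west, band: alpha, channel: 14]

Negative, Positive, Negative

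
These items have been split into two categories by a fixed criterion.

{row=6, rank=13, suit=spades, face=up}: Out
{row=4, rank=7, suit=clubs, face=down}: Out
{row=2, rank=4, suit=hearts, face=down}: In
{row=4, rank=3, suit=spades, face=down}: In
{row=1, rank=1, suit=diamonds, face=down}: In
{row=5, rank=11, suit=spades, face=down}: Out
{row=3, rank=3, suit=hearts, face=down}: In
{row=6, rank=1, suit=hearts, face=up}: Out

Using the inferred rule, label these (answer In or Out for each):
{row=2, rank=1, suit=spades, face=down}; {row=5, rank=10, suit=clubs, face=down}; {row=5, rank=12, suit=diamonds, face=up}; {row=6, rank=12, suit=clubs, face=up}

A rule that fits every label: face is down AND rank ≤ 4 — true of each 'In' example, false of each 'Out' one.
{row=2, rank=1, suit=spades, face=down}: In (face is down, rank = 1).
{row=5, rank=10, suit=clubs, face=down}: Out (face is down, rank = 10).
{row=5, rank=12, suit=diamonds, face=up}: Out (face is up, rank = 12).
{row=6, rank=12, suit=clubs, face=up}: Out (face is up, rank = 12).

In, Out, Out, Out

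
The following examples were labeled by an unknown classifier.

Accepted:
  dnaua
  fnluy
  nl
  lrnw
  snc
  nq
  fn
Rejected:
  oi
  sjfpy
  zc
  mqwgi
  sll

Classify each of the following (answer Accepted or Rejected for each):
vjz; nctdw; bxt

One predicate separates the groups cleanly: contains 'n'.

Rejected, Accepted, Rejected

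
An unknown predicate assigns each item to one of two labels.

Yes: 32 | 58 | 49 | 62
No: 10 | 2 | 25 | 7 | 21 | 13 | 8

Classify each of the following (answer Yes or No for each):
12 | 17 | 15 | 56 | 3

The rule appears to be: at least 32.
12 → 12 < 32 → No. 17 → 17 < 32 → No. 15 → 15 < 32 → No. 56 → 56 ≥ 32 → Yes. 3 → 3 < 32 → No.

No, No, No, Yes, No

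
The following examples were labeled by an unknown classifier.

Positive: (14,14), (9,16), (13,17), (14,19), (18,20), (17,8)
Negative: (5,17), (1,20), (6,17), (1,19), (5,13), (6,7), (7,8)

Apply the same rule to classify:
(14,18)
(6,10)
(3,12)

Positive, Negative, Negative

Every 'Positive' example satisfies: sum ≥ 25. None of the 'Negative' examples do.
(14,18): 14+18 = 32 — matches, so Positive.
(6,10): 6+10 = 16 — fails this test, so Negative.
(3,12): 3+12 = 15 — fails this test, so Negative.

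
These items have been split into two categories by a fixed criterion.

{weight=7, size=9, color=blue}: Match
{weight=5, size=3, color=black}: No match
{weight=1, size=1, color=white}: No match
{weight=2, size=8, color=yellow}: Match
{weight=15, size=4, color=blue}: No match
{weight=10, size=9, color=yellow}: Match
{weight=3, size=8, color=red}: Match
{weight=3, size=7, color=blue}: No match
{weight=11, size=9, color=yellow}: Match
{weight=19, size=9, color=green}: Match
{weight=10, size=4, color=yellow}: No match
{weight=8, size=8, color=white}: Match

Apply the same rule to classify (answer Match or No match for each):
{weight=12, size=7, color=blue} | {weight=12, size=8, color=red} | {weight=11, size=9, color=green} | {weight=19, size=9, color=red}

No match, Match, Match, Match

The classifier is using: size ≥ 8.
{weight=12, size=7, color=blue}: size = 7 — lacks this property, so No match. {weight=12, size=8, color=red}: size = 8 — passes, so Match. {weight=11, size=9, color=green}: size = 9 — passes, so Match. {weight=19, size=9, color=red}: size = 9 — passes, so Match.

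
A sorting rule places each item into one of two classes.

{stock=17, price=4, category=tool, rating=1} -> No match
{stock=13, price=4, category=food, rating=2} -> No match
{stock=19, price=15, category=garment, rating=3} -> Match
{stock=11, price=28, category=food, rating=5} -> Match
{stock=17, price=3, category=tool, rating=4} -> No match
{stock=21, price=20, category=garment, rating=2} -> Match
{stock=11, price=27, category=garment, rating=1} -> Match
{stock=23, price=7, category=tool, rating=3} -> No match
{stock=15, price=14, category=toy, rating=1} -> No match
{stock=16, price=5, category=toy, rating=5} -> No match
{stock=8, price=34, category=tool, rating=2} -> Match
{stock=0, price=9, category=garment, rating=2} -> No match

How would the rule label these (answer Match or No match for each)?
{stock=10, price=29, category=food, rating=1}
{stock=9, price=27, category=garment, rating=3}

Match, Match

The pattern is that an item is 'Match' exactly when: price ≥ 15.
{stock=10, price=29, category=food, rating=1} → price = 29 → Match. {stock=9, price=27, category=garment, rating=3} → price = 27 → Match.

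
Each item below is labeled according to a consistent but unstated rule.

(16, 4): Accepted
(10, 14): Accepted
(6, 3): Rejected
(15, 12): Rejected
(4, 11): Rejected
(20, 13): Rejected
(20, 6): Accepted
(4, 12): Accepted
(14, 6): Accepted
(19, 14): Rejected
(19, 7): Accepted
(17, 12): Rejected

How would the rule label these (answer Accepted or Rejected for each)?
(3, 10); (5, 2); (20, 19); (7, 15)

Rejected, Rejected, Rejected, Accepted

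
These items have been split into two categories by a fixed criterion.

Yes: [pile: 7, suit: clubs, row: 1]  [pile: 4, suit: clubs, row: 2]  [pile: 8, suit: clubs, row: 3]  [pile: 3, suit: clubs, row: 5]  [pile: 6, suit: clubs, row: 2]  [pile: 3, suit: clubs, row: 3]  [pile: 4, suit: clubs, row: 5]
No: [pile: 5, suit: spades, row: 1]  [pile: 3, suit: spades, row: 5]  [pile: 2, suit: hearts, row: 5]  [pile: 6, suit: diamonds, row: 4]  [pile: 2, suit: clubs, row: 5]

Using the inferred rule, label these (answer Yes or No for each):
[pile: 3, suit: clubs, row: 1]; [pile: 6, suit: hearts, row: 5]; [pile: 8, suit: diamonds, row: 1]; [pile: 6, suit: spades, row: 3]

The classifier is using: suit is clubs AND pile ≥ 3.

Yes, No, No, No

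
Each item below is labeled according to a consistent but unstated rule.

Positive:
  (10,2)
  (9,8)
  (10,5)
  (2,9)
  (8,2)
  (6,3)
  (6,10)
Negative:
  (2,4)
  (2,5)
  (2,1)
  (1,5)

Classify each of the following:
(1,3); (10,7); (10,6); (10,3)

All 'Positive' examples share one property — sum ≥ 9 — and every 'Negative' example lacks it.
(1,3) → 1+3 = 4 → Negative. (10,7) → 10+7 = 17 → Positive. (10,6) → 10+6 = 16 → Positive. (10,3) → 10+3 = 13 → Positive.

Negative, Positive, Positive, Positive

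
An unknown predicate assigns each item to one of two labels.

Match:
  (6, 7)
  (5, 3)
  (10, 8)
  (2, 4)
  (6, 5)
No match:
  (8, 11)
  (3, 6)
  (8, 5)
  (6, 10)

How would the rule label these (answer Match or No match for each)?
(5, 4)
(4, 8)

Match, No match

A rule that fits every label: |first − second| ≤ 2 — true of each 'Match' example, false of each 'No match' one.
(5, 4): Match (|5−4| = 1).
(4, 8): No match (|4−8| = 4).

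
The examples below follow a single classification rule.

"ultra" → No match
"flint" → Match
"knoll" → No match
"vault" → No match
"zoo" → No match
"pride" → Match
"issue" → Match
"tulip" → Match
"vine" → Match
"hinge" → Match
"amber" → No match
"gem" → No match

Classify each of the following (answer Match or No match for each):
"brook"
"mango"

No match, No match

'Match' ⟺ contains 'i'.
"brook": No match (no 'i').
"mango": No match (no 'i').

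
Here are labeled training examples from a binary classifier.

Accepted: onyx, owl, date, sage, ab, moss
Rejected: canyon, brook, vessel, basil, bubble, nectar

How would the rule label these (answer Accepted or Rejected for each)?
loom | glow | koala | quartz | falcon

All 'Accepted' examples share one property — length ≤ 4 — and every 'Rejected' example lacks it.

Accepted, Accepted, Rejected, Rejected, Rejected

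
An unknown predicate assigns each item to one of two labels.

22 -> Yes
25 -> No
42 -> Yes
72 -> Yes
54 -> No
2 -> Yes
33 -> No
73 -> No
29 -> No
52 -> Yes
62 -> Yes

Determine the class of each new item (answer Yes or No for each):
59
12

A rule that fits every label: ends in digit 2 — true of each 'Yes' example, false of each 'No' one.

No, Yes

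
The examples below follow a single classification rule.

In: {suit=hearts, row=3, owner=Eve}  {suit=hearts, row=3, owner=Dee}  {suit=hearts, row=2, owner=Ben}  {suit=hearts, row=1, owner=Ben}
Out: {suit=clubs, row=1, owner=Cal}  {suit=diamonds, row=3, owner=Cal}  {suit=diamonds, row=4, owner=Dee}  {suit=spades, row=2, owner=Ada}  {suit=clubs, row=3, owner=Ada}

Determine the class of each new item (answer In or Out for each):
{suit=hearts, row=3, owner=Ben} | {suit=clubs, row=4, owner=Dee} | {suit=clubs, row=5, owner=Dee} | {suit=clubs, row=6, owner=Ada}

In, Out, Out, Out

Rule: suit is hearts. This holds for each 'In' example and fails for each 'Out' one.
{suit=hearts, row=3, owner=Ben} → suit is hearts → In.
{suit=clubs, row=4, owner=Dee} → suit is clubs → Out.
{suit=clubs, row=5, owner=Dee} → suit is clubs → Out.
{suit=clubs, row=6, owner=Ada} → suit is clubs → Out.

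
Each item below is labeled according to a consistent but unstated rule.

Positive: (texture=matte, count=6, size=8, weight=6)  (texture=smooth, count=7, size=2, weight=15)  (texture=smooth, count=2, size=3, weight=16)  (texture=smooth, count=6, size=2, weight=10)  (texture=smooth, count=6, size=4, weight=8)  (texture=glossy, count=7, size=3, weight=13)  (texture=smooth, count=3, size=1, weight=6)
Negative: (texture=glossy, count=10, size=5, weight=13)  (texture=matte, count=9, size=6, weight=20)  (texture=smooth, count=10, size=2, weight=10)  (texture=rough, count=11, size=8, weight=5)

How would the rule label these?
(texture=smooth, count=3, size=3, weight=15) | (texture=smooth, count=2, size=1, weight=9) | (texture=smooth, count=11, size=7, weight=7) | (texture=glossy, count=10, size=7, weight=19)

Positive, Positive, Negative, Negative

Every 'Positive' example satisfies: count ≤ 7. None of the 'Negative' examples do.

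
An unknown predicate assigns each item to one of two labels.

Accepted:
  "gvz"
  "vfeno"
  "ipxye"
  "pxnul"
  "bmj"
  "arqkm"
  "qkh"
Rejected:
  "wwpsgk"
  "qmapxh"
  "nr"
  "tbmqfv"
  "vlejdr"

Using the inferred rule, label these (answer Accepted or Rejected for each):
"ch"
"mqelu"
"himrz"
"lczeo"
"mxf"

Rejected, Accepted, Accepted, Accepted, Accepted

Rule: odd length. This holds for each 'Accepted' example and fails for each 'Rejected' one.
"ch" — length 2, hence Rejected.
"mqelu" — length 5, hence Accepted.
"himrz" — length 5, hence Accepted.
"lczeo" — length 5, hence Accepted.
"mxf" — length 3, hence Accepted.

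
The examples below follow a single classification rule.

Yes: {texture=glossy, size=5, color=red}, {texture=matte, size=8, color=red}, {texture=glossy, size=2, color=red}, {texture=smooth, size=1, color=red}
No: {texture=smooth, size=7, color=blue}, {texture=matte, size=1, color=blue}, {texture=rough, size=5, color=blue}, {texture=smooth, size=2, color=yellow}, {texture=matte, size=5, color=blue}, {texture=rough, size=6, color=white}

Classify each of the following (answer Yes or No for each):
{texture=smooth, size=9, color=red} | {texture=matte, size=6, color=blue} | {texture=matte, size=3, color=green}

The classifier is using: color is red.
Yes: {texture=smooth, size=9, color=red}, since color is red. No: {texture=matte, size=6, color=blue}, since color is blue. No: {texture=matte, size=3, color=green}, since color is green.

Yes, No, No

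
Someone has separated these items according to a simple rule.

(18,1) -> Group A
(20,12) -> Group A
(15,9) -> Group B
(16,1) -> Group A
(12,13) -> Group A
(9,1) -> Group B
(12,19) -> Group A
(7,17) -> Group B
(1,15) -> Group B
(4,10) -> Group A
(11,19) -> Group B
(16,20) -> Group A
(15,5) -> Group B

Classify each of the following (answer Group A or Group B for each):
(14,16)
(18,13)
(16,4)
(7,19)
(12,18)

'Group A' ⟺ first is even.
(14,16) — first 14, hence Group A.
(18,13) — first 18, hence Group A.
(16,4) — first 16, hence Group A.
(7,19) — first 7, hence Group B.
(12,18) — first 12, hence Group A.

Group A, Group A, Group A, Group B, Group A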